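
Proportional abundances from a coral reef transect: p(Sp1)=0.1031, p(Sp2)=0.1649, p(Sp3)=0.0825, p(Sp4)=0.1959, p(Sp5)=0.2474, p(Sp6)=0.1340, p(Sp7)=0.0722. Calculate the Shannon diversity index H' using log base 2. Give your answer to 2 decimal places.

Each pᵢ log₂ pᵢ term (working shown to 4 dp, full precision carried): 0.1031×(-3.2779)=-0.3379, 0.1649×(-2.6003)=-0.4288, 0.0825×(-3.5995)=-0.2970, 0.1959×(-2.3518)=-0.4607, 0.2474×(-2.0151)=-0.4985, 0.134×(-2.8997)=-0.3886, 0.0722×(-3.7919)=-0.2738.
Sum = -2.6853, so H' = 2.69.

2.69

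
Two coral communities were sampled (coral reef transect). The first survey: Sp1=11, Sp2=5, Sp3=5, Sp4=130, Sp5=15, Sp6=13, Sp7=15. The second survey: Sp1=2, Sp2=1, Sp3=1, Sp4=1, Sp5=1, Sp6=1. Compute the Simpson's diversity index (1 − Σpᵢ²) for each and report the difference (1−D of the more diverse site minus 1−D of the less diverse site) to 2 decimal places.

The first survey: N=194, proportions 0.0567, 0.02577, 0.02577, 0.6701, 0.07732, 0.06701, 0.07732, giving 1−D = 0.52997 (working shown to 5 dp, full precision carried).
The second survey: N=7, proportions 0.28571, 0.14286, 0.14286, 0.14286, 0.14286, 0.14286, giving 1−D = 0.81633.
Difference = |0.52997 − 0.81633| = 0.28636, i.e. 0.29 to 2 decimal places.

0.29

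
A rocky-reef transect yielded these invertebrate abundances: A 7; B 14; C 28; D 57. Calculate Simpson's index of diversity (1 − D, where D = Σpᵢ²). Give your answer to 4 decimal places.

0.6193

Total N = 7+14+28+57 = 106, so the proportions are 0.066038, 0.132075, 0.264151, 0.537736 (working shown to 6 dp, full precision carried).
D = 0.066038² + 0.132075² + 0.264151² + 0.537736² = 0.004361 + 0.017444 + 0.069776 + 0.289160 = 0.380740.
So 1 − D = 0.619260, i.e. 0.6193 to 4 decimal places.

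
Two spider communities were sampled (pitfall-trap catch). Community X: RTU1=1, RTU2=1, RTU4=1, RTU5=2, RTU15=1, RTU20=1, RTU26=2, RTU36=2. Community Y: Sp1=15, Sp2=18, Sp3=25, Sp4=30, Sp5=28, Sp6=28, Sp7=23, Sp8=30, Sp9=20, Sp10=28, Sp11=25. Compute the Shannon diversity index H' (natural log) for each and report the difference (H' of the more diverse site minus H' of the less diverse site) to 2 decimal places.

Community X: N=11, proportions 0.0909, 0.0909, 0.0909, 0.1818, 0.0909, 0.0909, 0.1818, 0.1818, giving H' = 2.0198 (working shown to 4 dp, full precision carried).
Community Y: N=270, proportions 0.0556, 0.0667, 0.0926, 0.1111, 0.1037, 0.1037, 0.0852, 0.1111, 0.0741, 0.1037, 0.0926, giving H' = 2.3777.
Difference = |2.0198 − 2.3777| = 0.3579, i.e. 0.36 to 2 decimal places.

0.36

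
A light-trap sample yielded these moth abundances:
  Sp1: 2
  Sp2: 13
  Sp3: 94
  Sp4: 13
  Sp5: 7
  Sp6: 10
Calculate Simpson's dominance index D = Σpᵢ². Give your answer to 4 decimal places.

Total N = 2+13+94+13+7+10 = 139, so the proportions are 0.014388, 0.093525, 0.676259, 0.093525, 0.05036, 0.071942 (working shown to 6 dp, full precision carried).
D = 0.014388² + 0.093525² + 0.676259² + 0.093525² + 0.05036² + 0.071942² = 0.000207 + 0.008747 + 0.457326 + 0.008747 + 0.002536 + 0.005176 = 0.482739.
To 4 decimal places, D = 0.4827.

0.4827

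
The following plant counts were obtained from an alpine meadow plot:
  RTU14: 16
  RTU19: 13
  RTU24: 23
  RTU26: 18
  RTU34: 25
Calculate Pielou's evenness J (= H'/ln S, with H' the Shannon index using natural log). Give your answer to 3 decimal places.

0.983

Total N = 16+13+23+18+25 = 95, so the proportions are 0.16842, 0.13684, 0.24211, 0.18947, 0.26316 (working shown to 5 dp, full precision carried).
H' = −Σ pᵢ ln pᵢ = −((-0.30001) + (-0.27217) + (-0.34340) + (-0.31519) + (-0.35132)) = 1.58208.
With S = 5 species, ln S = 1.60944, so J = 1.58208/1.60944 = 0.98300, i.e. 0.983 to 3 decimal places.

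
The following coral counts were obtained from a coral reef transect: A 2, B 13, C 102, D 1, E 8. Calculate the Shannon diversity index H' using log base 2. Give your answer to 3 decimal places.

Total N = 2+13+102+1+8 = 126, so the proportions are 0.01587, 0.10317, 0.80952, 0.00794, 0.06349 (working shown to 5 dp, full precision carried).
Each pᵢ log₂ pᵢ term: 0.01587×(-5.97728)=-0.09488, 0.10317×(-3.27684)=-0.33809, 0.80952×(-0.30485)=-0.24679, 0.00794×(-6.97728)=-0.05538, 0.06349×(-3.97728)=-0.25253.
Sum = -0.98765, so H' = 0.988.

0.988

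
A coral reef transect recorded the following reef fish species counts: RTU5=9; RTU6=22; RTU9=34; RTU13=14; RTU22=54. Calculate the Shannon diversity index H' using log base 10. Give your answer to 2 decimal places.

0.62

Total N = 9+22+34+14+54 = 133, so the proportions are 0.0677, 0.1654, 0.2556, 0.1053, 0.406 (working shown to 4 dp, full precision carried).
Each pᵢ log₁₀ pᵢ term: 0.0677×(-1.1696)=-0.0791, 0.1654×(-0.7814)=-0.1293, 0.2556×(-0.5924)=-0.1514, 0.1053×(-0.9777)=-0.1029, 0.406×(-0.3915)=-0.1589.
Sum = -0.6217, so H' = 0.62.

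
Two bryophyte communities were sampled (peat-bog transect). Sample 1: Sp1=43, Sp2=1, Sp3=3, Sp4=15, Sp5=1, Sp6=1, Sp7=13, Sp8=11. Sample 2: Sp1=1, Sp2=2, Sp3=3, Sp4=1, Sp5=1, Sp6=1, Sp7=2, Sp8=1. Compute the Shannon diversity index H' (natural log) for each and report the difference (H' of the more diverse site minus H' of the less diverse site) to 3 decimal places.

Sample 1: N=88, proportions 0.488636, 0.011364, 0.034091, 0.170455, 0.011364, 0.011364, 0.147727, 0.125, giving H' = 1.461776 (working shown to 6 dp, full precision carried).
Sample 2: N=12, proportions 0.083333, 0.166667, 0.25, 0.083333, 0.083333, 0.083333, 0.166667, 0.083333, giving H' = 1.979205.
Difference = |1.461776 − 1.979205| = 0.517429, i.e. 0.517 to 3 decimal places.

0.517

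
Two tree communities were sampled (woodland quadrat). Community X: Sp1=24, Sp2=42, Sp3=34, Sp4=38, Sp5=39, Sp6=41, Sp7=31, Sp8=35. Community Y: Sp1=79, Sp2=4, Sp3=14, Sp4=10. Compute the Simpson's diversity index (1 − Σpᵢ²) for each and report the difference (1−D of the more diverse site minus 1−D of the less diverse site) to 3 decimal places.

0.444

Community X: N=284, proportions 0.08451, 0.14789, 0.11972, 0.1338, 0.13732, 0.14437, 0.10915, 0.12324, giving 1−D = 0.87195 (working shown to 5 dp, full precision carried).
Community Y: N=107, proportions 0.73832, 0.03738, 0.13084, 0.09346, giving 1−D = 0.42764.
Difference = |0.87195 − 0.42764| = 0.44431, i.e. 0.444 to 3 decimal places.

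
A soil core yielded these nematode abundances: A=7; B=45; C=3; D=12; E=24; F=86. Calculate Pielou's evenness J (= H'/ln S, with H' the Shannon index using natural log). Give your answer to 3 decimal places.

0.753

Total N = 7+45+3+12+24+86 = 177, so the proportions are 0.03955, 0.25424, 0.01695, 0.0678, 0.13559, 0.48588 (working shown to 5 dp, full precision carried).
H' = −Σ pᵢ ln pᵢ = −((-0.12775) + (-0.34817) + (-0.06911) + (-0.18246) + (-0.27093) + (-0.35071)) = 1.34913.
With S = 6 species, ln S = 1.79176, so J = 1.34913/1.79176 = 0.75296, i.e. 0.753 to 3 decimal places.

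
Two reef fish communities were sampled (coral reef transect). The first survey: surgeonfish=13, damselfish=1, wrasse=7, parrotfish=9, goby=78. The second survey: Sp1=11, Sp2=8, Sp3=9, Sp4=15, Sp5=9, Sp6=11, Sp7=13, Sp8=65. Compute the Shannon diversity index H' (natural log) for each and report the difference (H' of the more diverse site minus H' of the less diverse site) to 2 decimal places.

The first survey: N=108, proportions 0.1204, 0.0093, 0.0648, 0.0833, 0.7222, giving H' = 0.9176 (working shown to 4 dp, full precision carried).
The second survey: N=141, proportions 0.078, 0.0567, 0.0638, 0.1064, 0.0638, 0.078, 0.0922, 0.461, giving H' = 1.7272.
Difference = |0.9176 − 1.7272| = 0.8096, i.e. 0.81 to 2 decimal places.

0.81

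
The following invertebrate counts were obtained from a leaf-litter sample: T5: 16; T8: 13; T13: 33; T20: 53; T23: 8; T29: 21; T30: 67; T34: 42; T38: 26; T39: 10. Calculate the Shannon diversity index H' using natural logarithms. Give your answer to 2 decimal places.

2.10

Total N = 16+13+33+53+8+21+67+42+26+10 = 289, so the proportions are 0.0554, 0.045, 0.1142, 0.1834, 0.0277, 0.0727, 0.2318, 0.1453, 0.09, 0.0346 (working shown to 4 dp, full precision carried).
Each pᵢ ln pᵢ term: 0.0554×(-2.8938)=-0.1602, 0.045×(-3.1015)=-0.1395, 0.1142×(-2.1699)=-0.2478, 0.1834×(-1.6961)=-0.3111, 0.0277×(-3.5870)=-0.0993, 0.0727×(-2.6219)=-0.1905, 0.2318×(-1.4617)=-0.3389, 0.1453×(-1.9288)=-0.2803, 0.09×(-2.4083)=-0.2167, 0.0346×(-3.3638)=-0.1164.
Sum = -2.1006, so H' = 2.10.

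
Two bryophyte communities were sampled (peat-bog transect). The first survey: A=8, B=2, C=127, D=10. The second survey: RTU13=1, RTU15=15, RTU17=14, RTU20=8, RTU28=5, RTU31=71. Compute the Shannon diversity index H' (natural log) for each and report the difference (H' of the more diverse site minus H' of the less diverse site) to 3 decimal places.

The first survey: N=147, proportions 0.05442, 0.01361, 0.86395, 0.06803, giving H' = 0.52608 (working shown to 5 dp, full precision carried).
The second survey: N=114, proportions 0.00877, 0.13158, 0.12281, 0.07018, 0.04386, 0.62281, giving H' = 1.18444.
Difference = |0.52608 − 1.18444| = 0.65836, i.e. 0.658 to 3 decimal places.

0.658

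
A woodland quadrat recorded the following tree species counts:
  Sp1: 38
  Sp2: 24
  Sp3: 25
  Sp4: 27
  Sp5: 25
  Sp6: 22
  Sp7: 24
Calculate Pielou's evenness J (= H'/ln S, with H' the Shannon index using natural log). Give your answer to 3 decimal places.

0.992

Total N = 38+24+25+27+25+22+24 = 185, so the proportions are 0.20541, 0.12973, 0.13514, 0.14595, 0.13514, 0.11892, 0.12973 (working shown to 5 dp, full precision carried).
H' = −Σ pᵢ ln pᵢ = −((-0.32511) + (-0.26495) + (-0.27047) + (-0.28088) + (-0.27047) + (-0.25322) + (-0.26495)) = 1.93004.
With S = 7 species, ln S = 1.94591, so J = 1.93004/1.94591 = 0.99184, i.e. 0.992 to 3 decimal places.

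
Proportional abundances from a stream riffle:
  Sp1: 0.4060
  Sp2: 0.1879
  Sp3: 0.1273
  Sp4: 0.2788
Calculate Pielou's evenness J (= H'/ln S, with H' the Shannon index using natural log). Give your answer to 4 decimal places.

0.9367

H' = −Σ pᵢ ln pᵢ = −((-0.365969) + (-0.314140) + (-0.262392) + (-0.356100)) = 1.298601 (working shown to 6 dp, full precision carried).
With S = 4 species, ln S = 1.386294, so J = 1.298601/1.386294 = 0.936743, i.e. 0.9367 to 4 decimal places.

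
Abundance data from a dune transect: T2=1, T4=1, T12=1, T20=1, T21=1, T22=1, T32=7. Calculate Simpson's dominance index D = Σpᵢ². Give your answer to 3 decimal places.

0.325

Total N = 1+1+1+1+1+1+7 = 13, so the proportions are 0.07692, 0.07692, 0.07692, 0.07692, 0.07692, 0.07692, 0.53846 (working shown to 5 dp, full precision carried).
D = 0.07692² + 0.07692² + 0.07692² + 0.07692² + 0.07692² + 0.07692² + 0.53846² = 0.00592 + 0.00592 + 0.00592 + 0.00592 + 0.00592 + 0.00592 + 0.28994 = 0.32544.
To 3 decimal places, D = 0.325.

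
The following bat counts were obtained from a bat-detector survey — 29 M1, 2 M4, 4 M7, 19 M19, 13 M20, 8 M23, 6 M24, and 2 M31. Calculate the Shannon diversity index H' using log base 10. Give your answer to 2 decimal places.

Total N = 29+2+4+19+13+8+6+2 = 83, so the proportions are 0.3494, 0.0241, 0.0482, 0.2289, 0.1566, 0.0964, 0.0723, 0.0241 (working shown to 4 dp, full precision carried).
Each pᵢ log₁₀ pᵢ term: 0.3494×(-0.4567)=-0.1596, 0.0241×(-1.6180)=-0.0390, 0.0482×(-1.3170)=-0.0635, 0.2289×(-0.6403)=-0.1466, 0.1566×(-0.8051)=-0.1261, 0.0964×(-1.0160)=-0.0979, 0.0723×(-1.1409)=-0.0825, 0.0241×(-1.6180)=-0.0390.
Sum = -0.7541, so H' = 0.75.

0.75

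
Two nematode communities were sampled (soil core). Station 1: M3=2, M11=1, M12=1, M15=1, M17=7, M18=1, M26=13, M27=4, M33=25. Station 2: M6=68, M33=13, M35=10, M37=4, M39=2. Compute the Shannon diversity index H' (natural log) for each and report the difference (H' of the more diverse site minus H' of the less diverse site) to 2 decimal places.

0.60

Station 1: N=55, proportions 0.03636, 0.01818, 0.01818, 0.01818, 0.12727, 0.01818, 0.23636, 0.07273, 0.45455, giving H' = 1.56426 (working shown to 5 dp, full precision carried).
Station 2: N=97, proportions 0.70103, 0.13402, 0.10309, 0.04124, 0.02062, giving H' = 0.96411.
Difference = |1.56426 − 0.96411| = 0.60015, i.e. 0.60 to 2 decimal places.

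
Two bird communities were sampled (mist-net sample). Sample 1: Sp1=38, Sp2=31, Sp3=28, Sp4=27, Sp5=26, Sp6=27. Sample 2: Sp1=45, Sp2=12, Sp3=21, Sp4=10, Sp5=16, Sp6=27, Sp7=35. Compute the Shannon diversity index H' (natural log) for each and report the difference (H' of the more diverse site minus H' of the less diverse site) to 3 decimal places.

0.041

Sample 1: N=177, proportions 0.21469, 0.17514, 0.15819, 0.15254, 0.14689, 0.15254, giving H' = 1.78254 (working shown to 5 dp, full precision carried).
Sample 2: N=166, proportions 0.27108, 0.07229, 0.12651, 0.06024, 0.09639, 0.16265, 0.21084, giving H' = 1.82364.
Difference = |1.78254 − 1.82364| = 0.04110, i.e. 0.041 to 3 decimal places.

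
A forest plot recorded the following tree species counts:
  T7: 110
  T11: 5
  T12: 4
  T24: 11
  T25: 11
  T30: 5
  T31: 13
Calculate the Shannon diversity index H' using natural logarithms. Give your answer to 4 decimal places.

1.1394

Total N = 110+5+4+11+11+5+13 = 159, so the proportions are 0.691824, 0.031447, 0.025157, 0.069182, 0.069182, 0.031447, 0.081761 (working shown to 6 dp, full precision carried).
Each pᵢ ln pᵢ term: 0.691824×(-0.368424)=-0.254884, 0.031447×(-3.459466)=-0.108788, 0.025157×(-3.682610)=-0.092644, 0.069182×(-2.671009)=-0.184787, 0.069182×(-2.671009)=-0.184787, 0.031447×(-3.459466)=-0.108788, 0.081761×(-2.503955)=-0.204726.
Sum = -1.139405, so H' = 1.1394.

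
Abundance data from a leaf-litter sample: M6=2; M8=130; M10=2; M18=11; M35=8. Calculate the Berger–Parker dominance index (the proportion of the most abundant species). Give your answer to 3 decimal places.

Total N = 2+130+2+11+8 = 153, so the proportions are 0.01307, 0.84967, 0.01307, 0.0719, 0.05229 (working shown to 5 dp, full precision carried).
The largest proportion is 0.84967, i.e. d = 0.850 to 3 decimal places.

0.850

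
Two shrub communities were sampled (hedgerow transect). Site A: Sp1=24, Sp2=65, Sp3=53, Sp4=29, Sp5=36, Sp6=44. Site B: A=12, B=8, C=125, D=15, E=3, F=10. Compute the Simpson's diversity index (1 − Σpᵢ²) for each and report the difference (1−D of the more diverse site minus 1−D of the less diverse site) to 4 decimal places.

Site A: N=251, proportions 0.0956175, 0.2589641, 0.2111554, 0.1155378, 0.1434263, 0.1752988, giving 1−D = 0.8145585 (working shown to 7 dp, full precision carried).
Site B: N=173, proportions 0.0693642, 0.0462428, 0.7225434, 0.0867052, 0.017341, 0.0578035, giving 1−D = 0.4598216.
Difference = |0.8145585 − 0.4598216| = 0.3547369, i.e. 0.3547 to 4 decimal places.

0.3547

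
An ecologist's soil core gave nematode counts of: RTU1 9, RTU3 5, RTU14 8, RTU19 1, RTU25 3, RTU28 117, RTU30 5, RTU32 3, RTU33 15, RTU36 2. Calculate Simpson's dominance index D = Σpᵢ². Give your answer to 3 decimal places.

Total N = 9+5+8+1+3+117+5+3+15+2 = 168, so the proportions are 0.05357, 0.02976, 0.04762, 0.00595, 0.01786, 0.69643, 0.02976, 0.01786, 0.08929, 0.0119 (working shown to 5 dp, full precision carried).
D = 0.05357² + 0.02976² + 0.04762² + 0.00595² + 0.01786² + 0.69643² + 0.02976² + 0.01786² + 0.08929² + 0.0119² = 0.00287 + 0.00089 + 0.00227 + 0.00004 + 0.00032 + 0.48501 + 0.00089 + 0.00032 + 0.00797 + 0.00014 = 0.50071.
To 3 decimal places, D = 0.501.

0.501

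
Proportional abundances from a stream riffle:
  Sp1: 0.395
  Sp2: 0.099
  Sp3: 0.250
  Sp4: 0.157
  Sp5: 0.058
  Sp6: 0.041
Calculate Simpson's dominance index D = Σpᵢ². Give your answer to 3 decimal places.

D = 0.395² + 0.099² + 0.25² + 0.157² + 0.058² + 0.041² = 0.15603 + 0.00980 + 0.06250 + 0.02465 + 0.00336 + 0.00168 = 0.25802 (working shown to 5 dp, full precision carried).
To 3 decimal places, D = 0.258.

0.258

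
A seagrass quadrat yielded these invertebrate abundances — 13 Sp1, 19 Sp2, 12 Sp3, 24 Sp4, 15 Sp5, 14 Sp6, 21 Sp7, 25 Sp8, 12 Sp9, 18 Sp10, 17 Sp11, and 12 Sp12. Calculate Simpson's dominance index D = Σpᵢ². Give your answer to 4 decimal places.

Total N = 13+19+12+24+15+14+21+25+12+18+17+12 = 202, so the proportions are 0.064356, 0.094059, 0.059406, 0.118812, 0.074257, 0.069307, 0.10396, 0.123762, 0.059406, 0.089109, 0.084158, 0.059406 (working shown to 6 dp, full precision carried).
D = 0.064356² + 0.094059² + 0.059406² + 0.118812² + 0.074257² + 0.069307² + 0.10396² + 0.123762² + 0.059406² + 0.089109² + 0.084158² + 0.059406² = 0.004142 + 0.008847 + 0.003529 + 0.014116 + 0.005514 + 0.004803 + 0.010808 + 0.015317 + 0.003529 + 0.007940 + 0.007083 + 0.003529 = 0.089158.
To 4 decimal places, D = 0.0892.

0.0892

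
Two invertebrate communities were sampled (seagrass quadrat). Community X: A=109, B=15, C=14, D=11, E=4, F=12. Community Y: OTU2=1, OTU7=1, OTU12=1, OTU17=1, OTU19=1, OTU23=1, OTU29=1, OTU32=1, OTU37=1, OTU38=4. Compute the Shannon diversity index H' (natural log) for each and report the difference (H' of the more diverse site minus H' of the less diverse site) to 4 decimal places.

0.9759

Community X: N=165, proportions 0.660606, 0.090909, 0.084848, 0.066667, 0.024242, 0.072727, giving H' = 1.162519 (working shown to 6 dp, full precision carried).
Community Y: N=13, proportions 0.076923, 0.076923, 0.076923, 0.076923, 0.076923, 0.076923, 0.076923, 0.076923, 0.076923, 0.307692, giving H' = 2.138397.
Difference = |1.162519 − 2.138397| = 0.975878, i.e. 0.9759 to 4 decimal places.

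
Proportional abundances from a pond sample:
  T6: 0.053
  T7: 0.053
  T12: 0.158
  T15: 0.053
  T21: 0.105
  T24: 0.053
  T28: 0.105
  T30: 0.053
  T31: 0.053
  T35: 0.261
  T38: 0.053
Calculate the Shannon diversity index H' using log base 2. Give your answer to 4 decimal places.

Each pᵢ log₂ pᵢ term (working shown to 6 dp, full precision carried): 0.053×(-4.237864)=-0.224607, 0.053×(-4.237864)=-0.224607, 0.158×(-2.662004)=-0.420597, 0.053×(-4.237864)=-0.224607, 0.105×(-3.251539)=-0.341412, 0.053×(-4.237864)=-0.224607, 0.105×(-3.251539)=-0.341412, 0.053×(-4.237864)=-0.224607, 0.053×(-4.237864)=-0.224607, 0.261×(-1.937878)=-0.505786, 0.053×(-4.237864)=-0.224607.
Sum = -3.181453, so H' = 3.1815.

3.1815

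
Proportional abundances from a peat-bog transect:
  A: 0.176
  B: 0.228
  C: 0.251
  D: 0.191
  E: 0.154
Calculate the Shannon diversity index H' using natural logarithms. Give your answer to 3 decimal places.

1.594

Each pᵢ ln pᵢ term (working shown to 5 dp, full precision carried): 0.176×(-1.73727)=-0.30576, 0.228×(-1.47841)=-0.33708, 0.251×(-1.38230)=-0.34696, 0.191×(-1.65548)=-0.31620, 0.154×(-1.87080)=-0.28810.
Sum = -1.59410, so H' = 1.594.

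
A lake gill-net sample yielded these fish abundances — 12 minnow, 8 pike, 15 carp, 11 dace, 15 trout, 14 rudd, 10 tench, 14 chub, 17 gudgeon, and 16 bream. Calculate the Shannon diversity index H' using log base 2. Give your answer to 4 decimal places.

3.2899

Total N = 12+8+15+11+15+14+10+14+17+16 = 132, so the proportions are 0.090909, 0.060606, 0.113636, 0.083333, 0.113636, 0.106061, 0.075758, 0.106061, 0.128788, 0.121212 (working shown to 6 dp, full precision carried).
Each pᵢ log₂ pᵢ term: 0.090909×(-3.459432)=-0.314494, 0.060606×(-4.044394)=-0.245115, 0.113636×(-3.137504)=-0.356534, 0.083333×(-3.584963)=-0.298747, 0.113636×(-3.137504)=-0.356534, 0.106061×(-3.237039)=-0.343322, 0.075758×(-3.722466)=-0.282005, 0.106061×(-3.237039)=-0.343322, 0.128788×(-2.956931)=-0.380817, 0.121212×(-3.044394)=-0.369017.
Sum = -3.289908, so H' = 3.2899.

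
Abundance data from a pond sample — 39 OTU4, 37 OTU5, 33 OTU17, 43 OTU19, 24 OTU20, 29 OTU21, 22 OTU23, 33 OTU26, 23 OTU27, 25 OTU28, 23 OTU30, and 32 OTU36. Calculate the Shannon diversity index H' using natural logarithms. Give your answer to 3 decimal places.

Total N = 39+37+33+43+24+29+22+33+23+25+23+32 = 363, so the proportions are 0.10744, 0.10193, 0.09091, 0.11846, 0.06612, 0.07989, 0.06061, 0.09091, 0.06336, 0.06887, 0.06336, 0.08815 (working shown to 5 dp, full precision carried).
Each pᵢ ln pᵢ term: 0.10744×(-2.23084)=-0.23968, 0.10193×(-2.28348)=-0.23275, 0.09091×(-2.39790)=-0.21799, 0.11846×(-2.13320)=-0.25269, 0.06612×(-2.71635)=-0.17959, 0.07989×(-2.52711)=-0.20189, 0.06061×(-2.80336)=-0.16990, 0.09091×(-2.39790)=-0.21799, 0.06336×(-2.75891)=-0.17481, 0.06887×(-2.67553)=-0.18426, 0.06336×(-2.75891)=-0.17481, 0.08815×(-2.42867)=-0.21410.
Sum = -2.46046, so H' = 2.460.

2.460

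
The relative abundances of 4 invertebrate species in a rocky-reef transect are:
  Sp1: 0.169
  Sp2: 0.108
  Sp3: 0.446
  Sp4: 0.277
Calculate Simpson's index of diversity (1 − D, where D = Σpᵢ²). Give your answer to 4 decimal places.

0.6841

D = 0.169² + 0.108² + 0.446² + 0.277² = 0.028561 + 0.011664 + 0.198916 + 0.076729 = 0.315870 (working shown to 6 dp, full precision carried).
So 1 − D = 0.684130, i.e. 0.6841 to 4 decimal places.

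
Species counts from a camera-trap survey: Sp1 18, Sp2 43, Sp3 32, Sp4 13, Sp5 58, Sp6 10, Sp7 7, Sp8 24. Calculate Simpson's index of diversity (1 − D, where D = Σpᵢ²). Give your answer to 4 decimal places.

0.8226

Total N = 18+43+32+13+58+10+7+24 = 205, so the proportions are 0.087805, 0.209756, 0.156098, 0.063415, 0.282927, 0.04878, 0.034146, 0.117073 (working shown to 6 dp, full precision carried).
D = 0.087805² + 0.209756² + 0.156098² + 0.063415² + 0.282927² + 0.04878² + 0.034146² + 0.117073² = 0.007710 + 0.043998 + 0.024366 + 0.004021 + 0.080048 + 0.002380 + 0.001166 + 0.013706 = 0.177394.
So 1 − D = 0.822606, i.e. 0.8226 to 4 decimal places.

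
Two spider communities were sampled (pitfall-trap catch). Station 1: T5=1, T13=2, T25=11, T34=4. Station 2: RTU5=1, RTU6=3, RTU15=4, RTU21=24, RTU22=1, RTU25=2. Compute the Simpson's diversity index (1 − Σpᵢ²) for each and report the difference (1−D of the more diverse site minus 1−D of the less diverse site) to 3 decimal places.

0.057

Station 1: N=18, proportions 0.05556, 0.11111, 0.61111, 0.22222, giving 1−D = 0.56173 (working shown to 5 dp, full precision carried).
Station 2: N=35, proportions 0.02857, 0.08571, 0.11429, 0.68571, 0.02857, 0.05714, giving 1−D = 0.50449.
Difference = |0.56173 − 0.50449| = 0.05724, i.e. 0.057 to 3 decimal places.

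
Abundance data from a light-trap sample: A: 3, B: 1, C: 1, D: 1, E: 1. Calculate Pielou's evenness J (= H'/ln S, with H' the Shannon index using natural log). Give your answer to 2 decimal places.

0.92

Total N = 3+1+1+1+1 = 7, so the proportions are 0.4286, 0.1429, 0.1429, 0.1429, 0.1429 (working shown to 4 dp, full precision carried).
H' = −Σ pᵢ ln pᵢ = −((-0.3631) + (-0.2780) + (-0.2780) + (-0.2780) + (-0.2780)) = 1.4751.
With S = 5 species, ln S = 1.6094, so J = 1.4751/1.6094 = 0.9165, i.e. 0.92 to 2 decimal places.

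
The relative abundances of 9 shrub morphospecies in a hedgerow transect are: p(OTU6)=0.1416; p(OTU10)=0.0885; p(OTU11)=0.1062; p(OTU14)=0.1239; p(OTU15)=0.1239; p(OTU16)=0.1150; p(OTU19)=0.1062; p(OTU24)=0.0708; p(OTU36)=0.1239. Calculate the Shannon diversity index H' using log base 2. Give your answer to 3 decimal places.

Each pᵢ log₂ pᵢ term (working shown to 5 dp, full precision carried): 0.1416×(-2.82011)=-0.39933, 0.0885×(-3.49818)=-0.30959, 0.1062×(-3.23514)=-0.34357, 0.1239×(-3.01275)=-0.37328, 0.1239×(-3.01275)=-0.37328, 0.115×(-3.12029)=-0.35883, 0.1062×(-3.23514)=-0.34357, 0.0708×(-3.82011)=-0.27046, 0.1239×(-3.01275)=-0.37328.
Sum = -3.14520, so H' = 3.145.

3.145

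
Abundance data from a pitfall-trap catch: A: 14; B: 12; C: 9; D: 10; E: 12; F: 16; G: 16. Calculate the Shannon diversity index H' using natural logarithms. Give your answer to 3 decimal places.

1.926

Total N = 14+12+9+10+12+16+16 = 89, so the proportions are 0.1573, 0.13483, 0.10112, 0.11236, 0.13483, 0.17978, 0.17978 (working shown to 5 dp, full precision carried).
Each pᵢ ln pᵢ term: 0.1573×(-1.84958)=-0.29095, 0.13483×(-2.00373)=-0.27017, 0.10112×(-2.29141)=-0.23172, 0.11236×(-2.18605)=-0.24562, 0.13483×(-2.00373)=-0.27017, 0.17978×(-1.71605)=-0.30850, 0.17978×(-1.71605)=-0.30850.
Sum = -1.92562, so H' = 1.926.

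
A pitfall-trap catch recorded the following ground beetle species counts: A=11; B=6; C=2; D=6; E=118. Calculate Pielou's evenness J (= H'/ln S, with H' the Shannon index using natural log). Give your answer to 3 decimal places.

0.424

Total N = 11+6+2+6+118 = 143, so the proportions are 0.07692, 0.04196, 0.01399, 0.04196, 0.82517 (working shown to 5 dp, full precision carried).
H' = −Σ pᵢ ln pᵢ = −((-0.19730) + (-0.13305) + (-0.05972) + (-0.13305) + (-0.15857)) = 0.68169.
With S = 5 species, ln S = 1.60944, so J = 0.68169/1.60944 = 0.42356, i.e. 0.424 to 3 decimal places.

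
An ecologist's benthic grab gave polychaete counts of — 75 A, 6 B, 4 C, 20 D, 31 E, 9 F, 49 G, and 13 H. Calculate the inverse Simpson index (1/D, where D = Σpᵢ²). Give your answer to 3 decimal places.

4.422

Total N = 75+6+4+20+31+9+49+13 = 207, so the proportions are 0.3623188, 0.0289855, 0.0193237, 0.0966184, 0.1497585, 0.0434783, 0.236715, 0.0628019 (working shown to 7 dp, full precision carried).
D = 0.3623188² + 0.0289855² + 0.0193237² + 0.0966184² + 0.1497585² + 0.0434783² + 0.236715² + 0.0628019² = 0.1312749 + 0.0008402 + 0.0003734 + 0.0093351 + 0.0224276 + 0.0018904 + 0.0560340 + 0.0039441 = 0.2261196.
So 1/D = 4.42244, i.e. 4.422 to 3 decimal places.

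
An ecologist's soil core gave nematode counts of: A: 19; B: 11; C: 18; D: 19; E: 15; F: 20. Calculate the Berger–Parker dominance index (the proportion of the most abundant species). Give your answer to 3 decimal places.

0.196

Total N = 19+11+18+19+15+20 = 102, so the proportions are 0.18627, 0.10784, 0.17647, 0.18627, 0.14706, 0.19608 (working shown to 5 dp, full precision carried).
The largest proportion is 0.19608, i.e. d = 0.196 to 3 decimal places.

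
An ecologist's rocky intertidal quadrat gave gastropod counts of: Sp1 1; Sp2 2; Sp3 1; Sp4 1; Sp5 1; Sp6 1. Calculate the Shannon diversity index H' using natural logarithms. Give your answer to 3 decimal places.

1.748

Total N = 1+2+1+1+1+1 = 7, so the proportions are 0.14286, 0.28571, 0.14286, 0.14286, 0.14286, 0.14286 (working shown to 5 dp, full precision carried).
Each pᵢ ln pᵢ term: 0.14286×(-1.94591)=-0.27799, 0.28571×(-1.25276)=-0.35793, 0.14286×(-1.94591)=-0.27799, 0.14286×(-1.94591)=-0.27799, 0.14286×(-1.94591)=-0.27799, 0.14286×(-1.94591)=-0.27799.
Sum = -1.74787, so H' = 1.748.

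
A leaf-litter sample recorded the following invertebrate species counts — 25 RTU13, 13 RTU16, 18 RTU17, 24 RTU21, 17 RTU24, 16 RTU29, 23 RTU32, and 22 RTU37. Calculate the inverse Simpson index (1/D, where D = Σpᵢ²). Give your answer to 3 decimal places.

Total N = 25+13+18+24+17+16+23+22 = 158, so the proportions are 0.1582278, 0.0822785, 0.1139241, 0.1518987, 0.1075949, 0.1012658, 0.1455696, 0.1392405 (working shown to 7 dp, full precision carried).
D = 0.1582278² + 0.0822785² + 0.1139241² + 0.1518987² + 0.1075949² + 0.1012658² + 0.1455696² + 0.1392405² = 0.0250361 + 0.0067697 + 0.0129787 + 0.0230732 + 0.0115767 + 0.0102548 + 0.0211905 + 0.0193879 = 0.1302676.
So 1/D = 7.67651, i.e. 7.677 to 3 decimal places.

7.677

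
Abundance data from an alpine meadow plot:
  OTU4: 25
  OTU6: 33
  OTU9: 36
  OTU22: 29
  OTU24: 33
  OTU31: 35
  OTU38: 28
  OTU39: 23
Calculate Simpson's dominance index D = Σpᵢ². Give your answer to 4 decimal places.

Total N = 25+33+36+29+33+35+28+23 = 242, so the proportions are 0.103306, 0.136364, 0.14876, 0.119835, 0.136364, 0.144628, 0.115702, 0.095041 (working shown to 6 dp, full precision carried).
D = 0.103306² + 0.136364² + 0.14876² + 0.119835² + 0.136364² + 0.144628² + 0.115702² + 0.095041² = 0.010672 + 0.018595 + 0.022130 + 0.014360 + 0.018595 + 0.020917 + 0.013387 + 0.009033 = 0.127689.
To 4 decimal places, D = 0.1277.

0.1277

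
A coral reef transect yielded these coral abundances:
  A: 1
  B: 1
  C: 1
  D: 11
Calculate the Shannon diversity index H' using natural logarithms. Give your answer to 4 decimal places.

0.7550

Total N = 1+1+1+11 = 14, so the proportions are 0.071429, 0.071429, 0.071429, 0.785714 (working shown to 6 dp, full precision carried).
Each pᵢ ln pᵢ term: 0.071429×(-2.639057)=-0.188504, 0.071429×(-2.639057)=-0.188504, 0.071429×(-2.639057)=-0.188504, 0.785714×(-0.241162)=-0.189484.
Sum = -0.754997, so H' = 0.7550.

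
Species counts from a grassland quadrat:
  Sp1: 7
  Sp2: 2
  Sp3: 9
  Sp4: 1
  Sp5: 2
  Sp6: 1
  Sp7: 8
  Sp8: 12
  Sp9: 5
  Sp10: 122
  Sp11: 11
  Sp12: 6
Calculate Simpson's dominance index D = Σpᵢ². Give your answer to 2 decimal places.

0.45

Total N = 7+2+9+1+2+1+8+12+5+122+11+6 = 186, so the proportions are 0.0376, 0.0108, 0.0484, 0.0054, 0.0108, 0.0054, 0.043, 0.0645, 0.0269, 0.6559, 0.0591, 0.0323 (working shown to 4 dp, full precision carried).
D = 0.0376² + 0.0108² + 0.0484² + 0.0054² + 0.0108² + 0.0054² + 0.043² + 0.0645² + 0.0269² + 0.6559² + 0.0591² + 0.0323² = 0.0014 + 0.0001 + 0.0023 + 0.0000 + 0.0001 + 0.0000 + 0.0018 + 0.0042 + 0.0007 + 0.4302 + 0.0035 + 0.0010 = 0.4455.
To 2 decimal places, D = 0.45.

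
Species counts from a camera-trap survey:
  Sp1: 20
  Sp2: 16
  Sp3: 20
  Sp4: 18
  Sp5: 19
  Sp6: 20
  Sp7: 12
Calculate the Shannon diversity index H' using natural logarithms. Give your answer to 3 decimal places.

Total N = 20+16+20+18+19+20+12 = 125, so the proportions are 0.16, 0.128, 0.16, 0.144, 0.152, 0.16, 0.096 (working shown to 5 dp, full precision carried).
Each pᵢ ln pᵢ term: 0.16×(-1.83258)=-0.29321, 0.128×(-2.05573)=-0.26313, 0.16×(-1.83258)=-0.29321, 0.144×(-1.93794)=-0.27906, 0.152×(-1.88387)=-0.28635, 0.16×(-1.83258)=-0.29321, 0.096×(-2.34341)=-0.22497.
Sum = -1.93315, so H' = 1.933.

1.933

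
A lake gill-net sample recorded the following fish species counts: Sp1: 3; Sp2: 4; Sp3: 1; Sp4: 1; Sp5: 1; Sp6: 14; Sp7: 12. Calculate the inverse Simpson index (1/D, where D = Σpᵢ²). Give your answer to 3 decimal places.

Total N = 3+4+1+1+1+14+12 = 36, so the proportions are 0.0833333, 0.1111111, 0.0277778, 0.0277778, 0.0277778, 0.3888889, 0.3333333 (working shown to 7 dp, full precision carried).
D = 0.0833333² + 0.1111111² + 0.0277778² + 0.0277778² + 0.0277778² + 0.3888889² + 0.3333333² = 0.0069444 + 0.0123457 + 0.0007716 + 0.0007716 + 0.0007716 + 0.1512346 + 0.1111111 = 0.2839506.
So 1/D = 3.52174, i.e. 3.522 to 3 decimal places.

3.522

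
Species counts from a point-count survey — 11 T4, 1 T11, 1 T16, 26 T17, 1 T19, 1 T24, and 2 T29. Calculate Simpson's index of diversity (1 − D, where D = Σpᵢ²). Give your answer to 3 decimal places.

0.565

Total N = 11+1+1+26+1+1+2 = 43, so the proportions are 0.25581, 0.02326, 0.02326, 0.60465, 0.02326, 0.02326, 0.04651 (working shown to 5 dp, full precision carried).
D = 0.25581² + 0.02326² + 0.02326² + 0.60465² + 0.02326² + 0.02326² + 0.04651² = 0.06544 + 0.00054 + 0.00054 + 0.36560 + 0.00054 + 0.00054 + 0.00216 = 0.43537.
So 1 − D = 0.56463, i.e. 0.565 to 3 decimal places.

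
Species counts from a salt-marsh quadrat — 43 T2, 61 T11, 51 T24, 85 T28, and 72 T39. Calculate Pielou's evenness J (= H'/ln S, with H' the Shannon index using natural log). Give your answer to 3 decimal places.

Total N = 43+61+51+85+72 = 312, so the proportions are 0.13782, 0.19551, 0.16346, 0.27244, 0.23077 (working shown to 5 dp, full precision carried).
H' = −Σ pᵢ ln pᵢ = −((-0.27313) + (-0.31910) + (-0.29606) + (-0.35426) + (-0.33839)) = 1.58094.
With S = 5 species, ln S = 1.60944, so J = 1.58094/1.60944 = 0.98229, i.e. 0.982 to 3 decimal places.

0.982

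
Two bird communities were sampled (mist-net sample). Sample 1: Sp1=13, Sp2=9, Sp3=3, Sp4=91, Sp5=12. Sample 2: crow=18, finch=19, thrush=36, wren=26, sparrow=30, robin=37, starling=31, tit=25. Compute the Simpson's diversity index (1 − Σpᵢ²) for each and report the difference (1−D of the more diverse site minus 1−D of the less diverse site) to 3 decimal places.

0.398

Sample 1: N=128, proportions 0.10156, 0.07031, 0.02344, 0.71094, 0.09375, giving 1−D = 0.46997 (working shown to 5 dp, full precision carried).
Sample 2: N=222, proportions 0.08108, 0.08559, 0.16216, 0.11712, 0.13514, 0.16667, 0.13964, 0.11261, giving 1−D = 0.86787.
Difference = |0.46997 − 0.86787| = 0.39790, i.e. 0.398 to 3 decimal places.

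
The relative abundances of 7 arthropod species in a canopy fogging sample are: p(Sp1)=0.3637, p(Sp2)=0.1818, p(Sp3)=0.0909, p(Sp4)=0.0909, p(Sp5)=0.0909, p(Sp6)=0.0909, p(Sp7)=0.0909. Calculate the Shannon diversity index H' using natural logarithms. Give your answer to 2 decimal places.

Each pᵢ ln pᵢ term (working shown to 4 dp, full precision carried): 0.3637×(-1.0114)=-0.3679, 0.1818×(-1.7048)=-0.3099, 0.0909×(-2.3980)=-0.2180, 0.0909×(-2.3980)=-0.2180, 0.0909×(-2.3980)=-0.2180, 0.0909×(-2.3980)=-0.2180, 0.0909×(-2.3980)=-0.2180.
Sum = -1.7677, so H' = 1.77.

1.77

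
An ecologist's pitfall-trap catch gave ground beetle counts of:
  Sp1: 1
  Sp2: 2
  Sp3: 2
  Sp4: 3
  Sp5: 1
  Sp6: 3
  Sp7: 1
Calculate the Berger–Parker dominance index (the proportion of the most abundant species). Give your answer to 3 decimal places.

0.231

Total N = 1+2+2+3+1+3+1 = 13, so the proportions are 0.07692, 0.15385, 0.15385, 0.23077, 0.07692, 0.23077, 0.07692 (working shown to 5 dp, full precision carried).
The largest proportion is 0.23077, i.e. d = 0.231 to 3 decimal places.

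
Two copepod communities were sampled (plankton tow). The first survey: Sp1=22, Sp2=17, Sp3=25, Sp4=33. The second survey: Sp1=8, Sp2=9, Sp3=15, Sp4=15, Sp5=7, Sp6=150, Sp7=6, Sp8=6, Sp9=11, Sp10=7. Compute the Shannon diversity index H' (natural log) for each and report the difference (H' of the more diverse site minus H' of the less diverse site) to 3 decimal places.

The first survey: N=97, proportions 0.2268, 0.17526, 0.25773, 0.34021, giving H' = 1.35797 (working shown to 5 dp, full precision carried).
The second survey: N=234, proportions 0.03419, 0.03846, 0.0641, 0.0641, 0.02991, 0.64103, 0.02564, 0.02564, 0.04701, 0.02991, giving H' = 1.41956.
Difference = |1.35797 − 1.41956| = 0.06159, i.e. 0.062 to 3 decimal places.

0.062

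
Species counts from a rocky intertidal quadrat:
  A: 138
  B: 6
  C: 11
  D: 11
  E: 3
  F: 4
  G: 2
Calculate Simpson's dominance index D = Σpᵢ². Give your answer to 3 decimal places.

Total N = 138+6+11+11+3+4+2 = 175, so the proportions are 0.78857, 0.03429, 0.06286, 0.06286, 0.01714, 0.02286, 0.01143 (working shown to 5 dp, full precision carried).
D = 0.78857² + 0.03429² + 0.06286² + 0.06286² + 0.01714² + 0.02286² + 0.01143² = 0.62184 + 0.00118 + 0.00395 + 0.00395 + 0.00029 + 0.00052 + 0.00013 = 0.63187.
To 3 decimal places, D = 0.632.

0.632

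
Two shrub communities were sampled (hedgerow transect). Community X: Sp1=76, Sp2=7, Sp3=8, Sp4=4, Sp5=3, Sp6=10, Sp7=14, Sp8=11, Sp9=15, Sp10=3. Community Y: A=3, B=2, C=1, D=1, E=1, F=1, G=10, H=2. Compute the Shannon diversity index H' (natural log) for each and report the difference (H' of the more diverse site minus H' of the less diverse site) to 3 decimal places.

Community X: N=151, proportions 0.50331, 0.04636, 0.05298, 0.02649, 0.01987, 0.06623, 0.09272, 0.07285, 0.09934, 0.01987, giving H' = 1.71596 (working shown to 5 dp, full precision carried).
Community Y: N=21, proportions 0.14286, 0.09524, 0.04762, 0.04762, 0.04762, 0.04762, 0.47619, 0.09524, giving H' = 1.65908.
Difference = |1.71596 − 1.65908| = 0.05688, i.e. 0.057 to 3 decimal places.

0.057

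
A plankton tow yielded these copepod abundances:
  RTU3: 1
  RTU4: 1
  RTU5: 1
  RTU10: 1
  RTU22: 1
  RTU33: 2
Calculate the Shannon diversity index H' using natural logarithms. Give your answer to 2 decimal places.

1.75

Total N = 1+1+1+1+1+2 = 7, so the proportions are 0.1429, 0.1429, 0.1429, 0.1429, 0.1429, 0.2857 (working shown to 4 dp, full precision carried).
Each pᵢ ln pᵢ term: 0.1429×(-1.9459)=-0.2780, 0.1429×(-1.9459)=-0.2780, 0.1429×(-1.9459)=-0.2780, 0.1429×(-1.9459)=-0.2780, 0.1429×(-1.9459)=-0.2780, 0.2857×(-1.2528)=-0.3579.
Sum = -1.7479, so H' = 1.75.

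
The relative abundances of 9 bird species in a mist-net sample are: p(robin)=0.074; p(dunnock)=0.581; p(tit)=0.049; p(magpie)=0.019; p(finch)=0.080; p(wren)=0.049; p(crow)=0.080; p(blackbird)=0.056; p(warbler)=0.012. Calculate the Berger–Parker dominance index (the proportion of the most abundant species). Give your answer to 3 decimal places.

0.581

The largest proportion is 0.581, i.e. d = 0.581 to 3 decimal places.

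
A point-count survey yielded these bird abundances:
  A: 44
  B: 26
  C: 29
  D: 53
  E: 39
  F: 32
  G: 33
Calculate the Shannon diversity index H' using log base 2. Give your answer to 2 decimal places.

2.77

Total N = 44+26+29+53+39+32+33 = 256, so the proportions are 0.1719, 0.1016, 0.1133, 0.207, 0.1523, 0.125, 0.1289 (working shown to 4 dp, full precision carried).
Each pᵢ log₂ pᵢ term: 0.1719×(-2.5406)=-0.4367, 0.1016×(-3.2996)=-0.3351, 0.1133×(-3.1420)=-0.3559, 0.207×(-2.2721)=-0.4704, 0.1523×(-2.7146)=-0.4136, 0.125×(-3.0000)=-0.3750, 0.1289×(-2.9556)=-0.3810.
Sum = -2.7676, so H' = 2.77.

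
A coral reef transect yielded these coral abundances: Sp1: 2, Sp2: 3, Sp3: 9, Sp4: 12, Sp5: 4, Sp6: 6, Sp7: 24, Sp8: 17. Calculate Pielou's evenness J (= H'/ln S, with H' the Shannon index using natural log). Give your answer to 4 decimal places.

Total N = 2+3+9+12+4+6+24+17 = 77, so the proportions are 0.025974, 0.038961, 0.116883, 0.155844, 0.051948, 0.077922, 0.311688, 0.220779 (working shown to 6 dp, full precision carried).
H' = −Σ pᵢ ln pᵢ = −((-0.094822) + (-0.126436) + (-0.250899) + (-0.289699) + (-0.153637) + (-0.198861) + (-0.363351) + (-0.333507)) = 1.811212.
With S = 8 species, ln S = 2.079442, so J = 1.811212/2.079442 = 0.871009, i.e. 0.8710 to 4 decimal places.

0.8710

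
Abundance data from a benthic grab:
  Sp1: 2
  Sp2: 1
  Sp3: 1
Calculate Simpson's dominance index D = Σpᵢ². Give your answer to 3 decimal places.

0.375

Total N = 2+1+1 = 4, so the proportions are 0.5, 0.25, 0.25 (working shown to 5 dp, full precision carried).
D = 0.5² + 0.25² + 0.25² = 0.25000 + 0.06250 + 0.06250 = 0.37500.
To 3 decimal places, D = 0.375.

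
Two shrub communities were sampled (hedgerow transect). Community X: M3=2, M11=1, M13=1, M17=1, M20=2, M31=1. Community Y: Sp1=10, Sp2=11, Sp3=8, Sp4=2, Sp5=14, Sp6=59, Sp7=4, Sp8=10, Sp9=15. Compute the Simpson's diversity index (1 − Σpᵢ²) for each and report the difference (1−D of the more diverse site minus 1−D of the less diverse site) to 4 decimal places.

Community X: N=8, proportions 0.25, 0.125, 0.125, 0.125, 0.25, 0.125, giving 1−D = 0.812500 (working shown to 6 dp, full precision carried).
Community Y: N=133, proportions 0.075188, 0.082707, 0.06015, 0.015038, 0.105263, 0.443609, 0.030075, 0.075188, 0.112782, giving 1−D = 0.756515.
Difference = |0.812500 − 0.756515| = 0.055985, i.e. 0.0560 to 4 decimal places.

0.0560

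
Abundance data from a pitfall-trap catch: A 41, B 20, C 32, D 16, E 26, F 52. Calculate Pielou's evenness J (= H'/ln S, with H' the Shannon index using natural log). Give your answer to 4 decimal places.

Total N = 41+20+32+16+26+52 = 187, so the proportions are 0.219251, 0.106952, 0.171123, 0.085561, 0.139037, 0.278075 (working shown to 6 dp, full precision carried).
H' = −Σ pᵢ ln pᵢ = −((-0.332722) + (-0.239078) + (-0.302096) + (-0.210355) + (-0.274323) + (-0.355898)) = 1.714471.
With S = 6 species, ln S = 1.791759, so J = 1.714471/1.791759 = 0.956864, i.e. 0.9569 to 4 decimal places.

0.9569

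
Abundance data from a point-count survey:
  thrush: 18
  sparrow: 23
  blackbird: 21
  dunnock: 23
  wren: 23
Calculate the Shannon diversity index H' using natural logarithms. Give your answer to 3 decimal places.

1.605

Total N = 18+23+21+23+23 = 108, so the proportions are 0.16667, 0.21296, 0.19444, 0.21296, 0.21296 (working shown to 5 dp, full precision carried).
Each pᵢ ln pᵢ term: 0.16667×(-1.79176)=-0.29863, 0.21296×(-1.54664)=-0.32938, 0.19444×(-1.63761)=-0.31842, 0.21296×(-1.54664)=-0.32938, 0.21296×(-1.54664)=-0.32938.
Sum = -1.60518, so H' = 1.605.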